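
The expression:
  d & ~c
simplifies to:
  d & ~c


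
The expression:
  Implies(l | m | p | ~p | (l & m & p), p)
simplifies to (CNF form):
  p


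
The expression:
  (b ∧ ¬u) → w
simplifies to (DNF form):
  u ∨ w ∨ ¬b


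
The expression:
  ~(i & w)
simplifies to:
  ~i | ~w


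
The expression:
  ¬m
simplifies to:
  ¬m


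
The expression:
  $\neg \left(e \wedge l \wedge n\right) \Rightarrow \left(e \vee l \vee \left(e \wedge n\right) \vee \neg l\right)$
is always true.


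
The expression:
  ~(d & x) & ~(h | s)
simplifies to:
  ~h & ~s & (~d | ~x)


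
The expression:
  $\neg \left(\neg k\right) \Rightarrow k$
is always true.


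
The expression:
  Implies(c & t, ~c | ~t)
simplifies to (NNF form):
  ~c | ~t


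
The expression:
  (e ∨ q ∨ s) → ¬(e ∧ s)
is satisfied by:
  {s: False, e: False}
  {e: True, s: False}
  {s: True, e: False}


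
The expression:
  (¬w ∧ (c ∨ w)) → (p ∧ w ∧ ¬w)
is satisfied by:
  {w: True, c: False}
  {c: False, w: False}
  {c: True, w: True}


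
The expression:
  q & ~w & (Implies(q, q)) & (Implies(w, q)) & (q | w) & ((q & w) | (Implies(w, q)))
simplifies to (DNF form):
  q & ~w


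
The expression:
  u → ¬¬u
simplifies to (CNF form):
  True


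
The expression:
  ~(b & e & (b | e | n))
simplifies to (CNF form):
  ~b | ~e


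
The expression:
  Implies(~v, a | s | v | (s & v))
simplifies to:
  a | s | v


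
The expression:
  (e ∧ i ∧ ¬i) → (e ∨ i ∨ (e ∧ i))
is always true.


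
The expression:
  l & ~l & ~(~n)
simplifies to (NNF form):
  False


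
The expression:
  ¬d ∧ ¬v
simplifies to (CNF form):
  ¬d ∧ ¬v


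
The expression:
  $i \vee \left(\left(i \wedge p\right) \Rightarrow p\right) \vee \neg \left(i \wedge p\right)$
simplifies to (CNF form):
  $\text{True}$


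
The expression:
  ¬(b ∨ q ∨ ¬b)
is never true.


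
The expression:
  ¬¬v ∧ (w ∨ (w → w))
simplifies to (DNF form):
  v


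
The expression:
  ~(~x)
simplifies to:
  x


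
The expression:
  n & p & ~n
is never true.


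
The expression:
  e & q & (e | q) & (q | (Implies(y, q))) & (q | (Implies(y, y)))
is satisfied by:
  {e: True, q: True}


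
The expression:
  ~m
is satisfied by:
  {m: False}


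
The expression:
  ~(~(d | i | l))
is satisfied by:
  {i: True, d: True, l: True}
  {i: True, d: True, l: False}
  {i: True, l: True, d: False}
  {i: True, l: False, d: False}
  {d: True, l: True, i: False}
  {d: True, l: False, i: False}
  {l: True, d: False, i: False}


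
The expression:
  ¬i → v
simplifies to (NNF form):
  i ∨ v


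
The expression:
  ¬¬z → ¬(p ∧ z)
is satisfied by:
  {p: False, z: False}
  {z: True, p: False}
  {p: True, z: False}


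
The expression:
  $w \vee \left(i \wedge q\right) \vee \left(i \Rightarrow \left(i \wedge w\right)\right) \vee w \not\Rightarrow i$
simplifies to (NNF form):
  $q \vee w \vee \neg i$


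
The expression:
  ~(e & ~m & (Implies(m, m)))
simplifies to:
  m | ~e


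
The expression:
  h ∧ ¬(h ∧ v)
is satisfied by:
  {h: True, v: False}


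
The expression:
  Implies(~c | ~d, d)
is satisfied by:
  {d: True}


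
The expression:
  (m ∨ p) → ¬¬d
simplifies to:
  d ∨ (¬m ∧ ¬p)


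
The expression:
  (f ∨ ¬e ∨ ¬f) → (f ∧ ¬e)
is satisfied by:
  {f: True, e: False}


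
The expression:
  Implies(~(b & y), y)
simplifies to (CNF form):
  y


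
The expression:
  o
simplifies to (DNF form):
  o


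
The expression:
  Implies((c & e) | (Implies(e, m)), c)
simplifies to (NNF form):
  c | (e & ~m)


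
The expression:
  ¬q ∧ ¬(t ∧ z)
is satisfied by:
  {q: False, t: False, z: False}
  {z: True, q: False, t: False}
  {t: True, q: False, z: False}


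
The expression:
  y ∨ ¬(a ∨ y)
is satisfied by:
  {y: True, a: False}
  {a: False, y: False}
  {a: True, y: True}


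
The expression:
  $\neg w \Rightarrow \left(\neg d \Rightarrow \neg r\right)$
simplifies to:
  $d \vee w \vee \neg r$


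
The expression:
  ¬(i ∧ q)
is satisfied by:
  {q: False, i: False}
  {i: True, q: False}
  {q: True, i: False}


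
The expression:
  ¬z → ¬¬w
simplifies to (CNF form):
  w ∨ z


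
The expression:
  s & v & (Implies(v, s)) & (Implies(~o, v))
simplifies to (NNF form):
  s & v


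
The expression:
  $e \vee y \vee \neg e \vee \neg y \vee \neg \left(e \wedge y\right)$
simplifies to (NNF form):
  $\text{True}$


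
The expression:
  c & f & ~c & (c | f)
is never true.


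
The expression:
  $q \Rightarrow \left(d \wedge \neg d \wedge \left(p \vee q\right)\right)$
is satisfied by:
  {q: False}


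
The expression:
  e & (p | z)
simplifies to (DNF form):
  (e & p) | (e & z)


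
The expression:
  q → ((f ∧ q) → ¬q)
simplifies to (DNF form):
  ¬f ∨ ¬q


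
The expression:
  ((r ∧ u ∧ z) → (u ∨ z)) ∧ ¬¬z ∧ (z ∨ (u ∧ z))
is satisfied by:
  {z: True}


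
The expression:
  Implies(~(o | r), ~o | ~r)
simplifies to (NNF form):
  True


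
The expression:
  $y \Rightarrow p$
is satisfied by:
  {p: True, y: False}
  {y: False, p: False}
  {y: True, p: True}


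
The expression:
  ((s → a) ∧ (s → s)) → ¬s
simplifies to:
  ¬a ∨ ¬s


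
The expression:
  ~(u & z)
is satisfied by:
  {u: False, z: False}
  {z: True, u: False}
  {u: True, z: False}


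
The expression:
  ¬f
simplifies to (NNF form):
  ¬f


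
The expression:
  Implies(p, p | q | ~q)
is always true.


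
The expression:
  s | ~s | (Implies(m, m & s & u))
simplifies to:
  True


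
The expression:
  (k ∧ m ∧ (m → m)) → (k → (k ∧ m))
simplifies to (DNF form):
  True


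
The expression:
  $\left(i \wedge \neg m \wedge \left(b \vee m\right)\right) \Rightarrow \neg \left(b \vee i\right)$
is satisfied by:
  {m: True, b: False, i: False}
  {m: False, b: False, i: False}
  {i: True, m: True, b: False}
  {i: True, m: False, b: False}
  {b: True, m: True, i: False}
  {b: True, m: False, i: False}
  {b: True, i: True, m: True}


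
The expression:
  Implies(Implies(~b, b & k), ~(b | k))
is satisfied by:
  {b: False}


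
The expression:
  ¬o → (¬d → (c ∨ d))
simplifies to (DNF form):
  c ∨ d ∨ o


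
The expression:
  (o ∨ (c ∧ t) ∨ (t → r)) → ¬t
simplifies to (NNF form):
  (¬c ∧ ¬o ∧ ¬r) ∨ ¬t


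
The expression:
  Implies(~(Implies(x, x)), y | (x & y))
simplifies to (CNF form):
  True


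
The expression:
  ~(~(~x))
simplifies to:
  ~x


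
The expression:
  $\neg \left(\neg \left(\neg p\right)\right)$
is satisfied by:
  {p: False}


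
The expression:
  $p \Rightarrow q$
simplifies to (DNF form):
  $q \vee \neg p$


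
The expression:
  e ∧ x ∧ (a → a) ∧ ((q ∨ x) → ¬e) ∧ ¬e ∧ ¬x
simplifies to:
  False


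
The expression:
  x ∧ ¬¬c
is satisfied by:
  {c: True, x: True}


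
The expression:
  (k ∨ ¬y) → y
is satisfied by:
  {y: True}


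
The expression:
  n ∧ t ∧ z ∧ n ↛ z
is never true.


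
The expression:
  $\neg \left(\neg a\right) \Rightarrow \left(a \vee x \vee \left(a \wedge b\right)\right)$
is always true.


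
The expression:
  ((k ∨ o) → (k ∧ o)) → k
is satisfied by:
  {k: True, o: True}
  {k: True, o: False}
  {o: True, k: False}


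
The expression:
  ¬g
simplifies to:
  ¬g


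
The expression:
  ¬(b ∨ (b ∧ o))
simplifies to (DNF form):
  ¬b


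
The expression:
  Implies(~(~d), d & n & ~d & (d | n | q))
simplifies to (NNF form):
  ~d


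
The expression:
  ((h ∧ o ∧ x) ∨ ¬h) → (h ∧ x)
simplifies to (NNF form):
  h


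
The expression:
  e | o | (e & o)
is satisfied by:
  {o: True, e: True}
  {o: True, e: False}
  {e: True, o: False}


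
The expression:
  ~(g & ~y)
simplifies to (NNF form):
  y | ~g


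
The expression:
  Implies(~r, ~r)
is always true.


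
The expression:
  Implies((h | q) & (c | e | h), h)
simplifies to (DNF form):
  h | ~q | (~c & ~e)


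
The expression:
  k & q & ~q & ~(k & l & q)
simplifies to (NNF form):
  False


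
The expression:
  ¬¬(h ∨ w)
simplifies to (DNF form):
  h ∨ w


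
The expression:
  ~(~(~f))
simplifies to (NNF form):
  ~f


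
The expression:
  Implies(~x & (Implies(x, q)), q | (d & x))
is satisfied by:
  {x: True, q: True}
  {x: True, q: False}
  {q: True, x: False}


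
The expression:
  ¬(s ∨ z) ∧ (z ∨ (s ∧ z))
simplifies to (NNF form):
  False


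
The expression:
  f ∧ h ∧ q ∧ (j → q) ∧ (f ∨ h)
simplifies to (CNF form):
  f ∧ h ∧ q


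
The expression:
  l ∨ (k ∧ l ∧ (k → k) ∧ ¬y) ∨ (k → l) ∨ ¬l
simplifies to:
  True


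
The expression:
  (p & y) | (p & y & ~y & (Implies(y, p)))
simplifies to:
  p & y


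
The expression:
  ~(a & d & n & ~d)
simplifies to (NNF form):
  True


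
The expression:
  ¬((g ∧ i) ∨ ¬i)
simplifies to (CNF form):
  i ∧ ¬g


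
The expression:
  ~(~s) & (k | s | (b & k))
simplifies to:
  s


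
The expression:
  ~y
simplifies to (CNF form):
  ~y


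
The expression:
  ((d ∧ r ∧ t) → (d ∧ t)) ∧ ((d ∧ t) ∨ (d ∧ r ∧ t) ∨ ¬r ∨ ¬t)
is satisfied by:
  {d: True, t: False, r: False}
  {t: False, r: False, d: False}
  {r: True, d: True, t: False}
  {r: True, t: False, d: False}
  {d: True, t: True, r: False}
  {t: True, d: False, r: False}
  {r: True, t: True, d: True}


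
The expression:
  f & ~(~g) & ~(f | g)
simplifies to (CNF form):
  False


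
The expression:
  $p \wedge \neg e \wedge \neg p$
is never true.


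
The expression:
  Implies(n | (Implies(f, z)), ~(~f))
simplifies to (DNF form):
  f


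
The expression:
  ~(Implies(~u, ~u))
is never true.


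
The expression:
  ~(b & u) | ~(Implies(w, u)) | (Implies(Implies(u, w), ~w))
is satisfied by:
  {u: False, b: False, w: False}
  {w: True, u: False, b: False}
  {b: True, u: False, w: False}
  {w: True, b: True, u: False}
  {u: True, w: False, b: False}
  {w: True, u: True, b: False}
  {b: True, u: True, w: False}


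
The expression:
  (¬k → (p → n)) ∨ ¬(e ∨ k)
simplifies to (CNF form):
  k ∨ n ∨ ¬e ∨ ¬p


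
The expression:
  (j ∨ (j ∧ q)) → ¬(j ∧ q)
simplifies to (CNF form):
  ¬j ∨ ¬q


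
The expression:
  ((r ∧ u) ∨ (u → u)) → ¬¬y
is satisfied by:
  {y: True}


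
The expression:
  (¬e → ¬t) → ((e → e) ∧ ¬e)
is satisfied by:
  {e: False}


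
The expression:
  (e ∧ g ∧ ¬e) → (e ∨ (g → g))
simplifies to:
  True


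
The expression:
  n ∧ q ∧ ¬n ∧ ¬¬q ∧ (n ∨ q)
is never true.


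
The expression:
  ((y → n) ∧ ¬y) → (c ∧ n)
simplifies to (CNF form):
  (c ∨ y) ∧ (n ∨ y)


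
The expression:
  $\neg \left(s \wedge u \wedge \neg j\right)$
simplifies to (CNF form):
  $j \vee \neg s \vee \neg u$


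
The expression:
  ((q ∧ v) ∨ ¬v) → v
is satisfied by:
  {v: True}


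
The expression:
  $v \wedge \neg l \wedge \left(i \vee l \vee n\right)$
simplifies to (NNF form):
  $v \wedge \neg l \wedge \left(i \vee n\right)$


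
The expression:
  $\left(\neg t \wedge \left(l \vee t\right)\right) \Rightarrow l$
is always true.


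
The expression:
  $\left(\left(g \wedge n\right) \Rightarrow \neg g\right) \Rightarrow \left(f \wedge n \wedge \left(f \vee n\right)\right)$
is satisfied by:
  {g: True, f: True, n: True}
  {g: True, n: True, f: False}
  {f: True, n: True, g: False}


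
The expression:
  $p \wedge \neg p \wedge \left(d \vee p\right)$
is never true.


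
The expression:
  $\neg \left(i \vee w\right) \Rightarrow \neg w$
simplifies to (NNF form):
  $\text{True}$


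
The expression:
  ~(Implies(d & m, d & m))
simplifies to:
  False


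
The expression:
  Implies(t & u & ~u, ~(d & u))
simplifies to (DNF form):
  True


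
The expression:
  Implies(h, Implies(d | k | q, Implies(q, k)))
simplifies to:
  k | ~h | ~q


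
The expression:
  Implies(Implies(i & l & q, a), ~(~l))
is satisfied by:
  {l: True}


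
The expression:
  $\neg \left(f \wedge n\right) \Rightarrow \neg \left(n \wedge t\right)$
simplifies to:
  $f \vee \neg n \vee \neg t$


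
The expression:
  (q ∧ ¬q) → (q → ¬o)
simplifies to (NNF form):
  True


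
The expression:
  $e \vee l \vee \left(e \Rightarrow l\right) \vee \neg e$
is always true.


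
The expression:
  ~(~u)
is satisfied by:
  {u: True}


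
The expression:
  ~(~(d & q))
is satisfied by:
  {d: True, q: True}


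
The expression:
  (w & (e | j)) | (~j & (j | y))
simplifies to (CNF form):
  (w | y) & (w | ~j) & (e | j | y) & (e | w | y) & (j | w | y) & (e | j | ~j) & (e | w | ~j) & (j | w | ~j)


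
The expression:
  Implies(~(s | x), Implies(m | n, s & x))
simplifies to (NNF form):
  s | x | (~m & ~n)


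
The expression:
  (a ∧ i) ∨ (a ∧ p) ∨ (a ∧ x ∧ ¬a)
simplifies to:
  a ∧ (i ∨ p)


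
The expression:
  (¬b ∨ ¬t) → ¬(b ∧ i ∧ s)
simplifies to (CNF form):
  t ∨ ¬b ∨ ¬i ∨ ¬s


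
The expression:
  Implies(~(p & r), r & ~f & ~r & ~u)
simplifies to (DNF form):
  p & r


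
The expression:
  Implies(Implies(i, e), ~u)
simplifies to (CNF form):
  (i | ~u) & (~e | ~u)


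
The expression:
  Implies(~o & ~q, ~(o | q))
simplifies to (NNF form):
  True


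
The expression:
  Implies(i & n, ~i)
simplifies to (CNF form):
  ~i | ~n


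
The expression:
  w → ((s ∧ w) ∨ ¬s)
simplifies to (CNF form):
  True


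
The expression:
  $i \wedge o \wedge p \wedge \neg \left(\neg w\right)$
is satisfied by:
  {i: True, p: True, w: True, o: True}


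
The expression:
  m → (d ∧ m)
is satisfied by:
  {d: True, m: False}
  {m: False, d: False}
  {m: True, d: True}


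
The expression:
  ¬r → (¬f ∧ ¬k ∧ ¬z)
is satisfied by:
  {r: True, k: False, z: False, f: False}
  {r: True, f: True, k: False, z: False}
  {r: True, z: True, k: False, f: False}
  {r: True, f: True, z: True, k: False}
  {r: True, k: True, z: False, f: False}
  {r: True, f: True, k: True, z: False}
  {r: True, z: True, k: True, f: False}
  {r: True, f: True, z: True, k: True}
  {f: False, k: False, z: False, r: False}


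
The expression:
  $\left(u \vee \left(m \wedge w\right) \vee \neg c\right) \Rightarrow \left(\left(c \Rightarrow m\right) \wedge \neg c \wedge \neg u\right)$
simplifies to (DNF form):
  $\left(\neg c \wedge \neg u\right) \vee \left(\neg m \wedge \neg u\right) \vee \left(\neg u \wedge \neg w\right)$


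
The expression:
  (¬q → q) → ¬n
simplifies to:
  ¬n ∨ ¬q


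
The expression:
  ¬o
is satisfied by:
  {o: False}


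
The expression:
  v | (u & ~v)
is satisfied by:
  {v: True, u: True}
  {v: True, u: False}
  {u: True, v: False}


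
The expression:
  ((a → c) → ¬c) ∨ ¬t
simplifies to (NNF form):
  ¬c ∨ ¬t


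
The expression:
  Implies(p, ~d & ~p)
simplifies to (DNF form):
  ~p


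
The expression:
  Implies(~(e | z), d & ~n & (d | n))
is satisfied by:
  {d: True, z: True, e: True, n: False}
  {z: True, e: True, n: False, d: False}
  {d: True, z: True, e: True, n: True}
  {z: True, e: True, n: True, d: False}
  {z: True, d: True, n: False, e: False}
  {z: True, n: False, e: False, d: False}
  {z: True, d: True, n: True, e: False}
  {z: True, n: True, e: False, d: False}
  {d: True, e: True, n: False, z: False}
  {e: True, d: False, n: False, z: False}
  {d: True, e: True, n: True, z: False}
  {e: True, n: True, d: False, z: False}
  {d: True, n: False, e: False, z: False}


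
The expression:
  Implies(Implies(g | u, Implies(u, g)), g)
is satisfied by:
  {g: True, u: True}
  {g: True, u: False}
  {u: True, g: False}


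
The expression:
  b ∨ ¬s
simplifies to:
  b ∨ ¬s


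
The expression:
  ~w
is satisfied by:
  {w: False}


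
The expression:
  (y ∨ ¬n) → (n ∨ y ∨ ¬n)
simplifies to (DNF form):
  True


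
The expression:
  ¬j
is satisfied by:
  {j: False}


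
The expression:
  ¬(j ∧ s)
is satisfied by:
  {s: False, j: False}
  {j: True, s: False}
  {s: True, j: False}


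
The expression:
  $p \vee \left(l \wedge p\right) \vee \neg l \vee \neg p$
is always true.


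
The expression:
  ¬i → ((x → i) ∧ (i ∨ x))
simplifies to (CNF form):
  i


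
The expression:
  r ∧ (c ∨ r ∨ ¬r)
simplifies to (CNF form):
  r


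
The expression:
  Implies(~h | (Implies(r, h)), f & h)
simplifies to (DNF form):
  f & h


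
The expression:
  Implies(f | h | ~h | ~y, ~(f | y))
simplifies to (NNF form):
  ~f & ~y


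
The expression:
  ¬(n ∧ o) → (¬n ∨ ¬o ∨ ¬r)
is always true.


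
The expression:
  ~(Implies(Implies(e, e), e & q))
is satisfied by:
  {e: False, q: False}
  {q: True, e: False}
  {e: True, q: False}


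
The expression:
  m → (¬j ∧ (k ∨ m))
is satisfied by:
  {m: False, j: False}
  {j: True, m: False}
  {m: True, j: False}


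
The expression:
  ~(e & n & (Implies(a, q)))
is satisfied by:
  {a: True, q: False, e: False, n: False}
  {a: False, q: False, e: False, n: False}
  {a: True, q: True, e: False, n: False}
  {q: True, a: False, e: False, n: False}
  {a: True, n: True, q: False, e: False}
  {n: True, a: False, q: False, e: False}
  {a: True, n: True, q: True, e: False}
  {n: True, q: True, a: False, e: False}
  {e: True, a: True, n: False, q: False}
  {e: True, n: False, q: False, a: False}
  {a: True, e: True, q: True, n: False}
  {e: True, q: True, n: False, a: False}
  {a: True, e: True, n: True, q: False}


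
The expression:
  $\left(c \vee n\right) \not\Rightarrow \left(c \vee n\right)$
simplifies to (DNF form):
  $\text{False}$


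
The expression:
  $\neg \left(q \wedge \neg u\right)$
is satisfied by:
  {u: True, q: False}
  {q: False, u: False}
  {q: True, u: True}


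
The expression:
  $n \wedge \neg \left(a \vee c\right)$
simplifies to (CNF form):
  $n \wedge \neg a \wedge \neg c$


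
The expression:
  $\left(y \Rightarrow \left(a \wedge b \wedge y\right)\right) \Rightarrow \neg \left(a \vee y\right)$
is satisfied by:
  {y: True, a: False, b: False}
  {y: False, a: False, b: False}
  {b: True, y: True, a: False}
  {b: True, y: False, a: False}
  {a: True, y: True, b: False}


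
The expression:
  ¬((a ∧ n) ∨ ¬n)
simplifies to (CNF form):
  n ∧ ¬a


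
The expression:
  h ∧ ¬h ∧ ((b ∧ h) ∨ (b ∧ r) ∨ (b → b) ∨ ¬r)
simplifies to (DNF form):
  False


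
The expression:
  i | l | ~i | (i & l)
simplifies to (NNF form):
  True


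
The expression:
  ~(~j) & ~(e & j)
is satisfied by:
  {j: True, e: False}


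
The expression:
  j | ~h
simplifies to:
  j | ~h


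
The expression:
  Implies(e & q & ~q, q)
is always true.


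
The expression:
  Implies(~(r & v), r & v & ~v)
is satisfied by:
  {r: True, v: True}


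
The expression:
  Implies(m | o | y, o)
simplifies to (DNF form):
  o | (~m & ~y)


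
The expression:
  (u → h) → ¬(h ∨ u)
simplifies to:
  ¬h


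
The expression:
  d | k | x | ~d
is always true.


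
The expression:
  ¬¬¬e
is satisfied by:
  {e: False}


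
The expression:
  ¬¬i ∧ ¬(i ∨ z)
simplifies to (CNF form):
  False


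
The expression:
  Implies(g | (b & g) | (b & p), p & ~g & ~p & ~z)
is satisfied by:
  {g: False, p: False, b: False}
  {b: True, g: False, p: False}
  {p: True, g: False, b: False}


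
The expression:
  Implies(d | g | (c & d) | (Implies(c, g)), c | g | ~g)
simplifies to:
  True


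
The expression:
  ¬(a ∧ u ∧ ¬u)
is always true.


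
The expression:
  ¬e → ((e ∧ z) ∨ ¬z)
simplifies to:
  e ∨ ¬z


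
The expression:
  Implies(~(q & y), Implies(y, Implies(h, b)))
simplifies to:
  b | q | ~h | ~y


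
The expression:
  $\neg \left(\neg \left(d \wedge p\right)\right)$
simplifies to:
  $d \wedge p$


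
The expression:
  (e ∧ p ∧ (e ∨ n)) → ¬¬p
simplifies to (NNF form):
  True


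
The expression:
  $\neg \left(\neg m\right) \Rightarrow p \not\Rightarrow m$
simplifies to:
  $\neg m$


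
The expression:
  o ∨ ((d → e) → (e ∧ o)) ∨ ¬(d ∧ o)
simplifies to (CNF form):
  True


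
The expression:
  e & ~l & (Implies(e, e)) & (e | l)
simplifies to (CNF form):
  e & ~l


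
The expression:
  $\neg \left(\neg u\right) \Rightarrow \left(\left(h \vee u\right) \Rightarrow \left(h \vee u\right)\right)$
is always true.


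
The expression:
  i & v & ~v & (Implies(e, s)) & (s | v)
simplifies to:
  False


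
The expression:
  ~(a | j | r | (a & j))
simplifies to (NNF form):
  ~a & ~j & ~r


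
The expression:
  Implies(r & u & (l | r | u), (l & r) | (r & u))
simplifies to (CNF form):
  True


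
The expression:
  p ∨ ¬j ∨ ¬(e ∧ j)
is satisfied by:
  {p: True, e: False, j: False}
  {e: False, j: False, p: False}
  {j: True, p: True, e: False}
  {j: True, e: False, p: False}
  {p: True, e: True, j: False}
  {e: True, p: False, j: False}
  {j: True, e: True, p: True}


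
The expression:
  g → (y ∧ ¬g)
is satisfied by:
  {g: False}


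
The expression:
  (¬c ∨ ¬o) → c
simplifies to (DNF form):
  c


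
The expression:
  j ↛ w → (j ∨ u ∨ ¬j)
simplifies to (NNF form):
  True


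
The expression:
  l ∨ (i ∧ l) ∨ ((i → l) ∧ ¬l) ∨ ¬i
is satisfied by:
  {l: True, i: False}
  {i: False, l: False}
  {i: True, l: True}


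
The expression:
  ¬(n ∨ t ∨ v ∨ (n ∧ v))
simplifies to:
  ¬n ∧ ¬t ∧ ¬v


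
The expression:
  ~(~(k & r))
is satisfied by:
  {r: True, k: True}


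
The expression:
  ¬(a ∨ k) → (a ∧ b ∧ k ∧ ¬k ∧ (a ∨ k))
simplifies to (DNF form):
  a ∨ k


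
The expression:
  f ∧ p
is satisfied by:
  {p: True, f: True}


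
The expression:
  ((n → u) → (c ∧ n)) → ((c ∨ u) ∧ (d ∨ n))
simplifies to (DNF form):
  c ∨ u ∨ ¬n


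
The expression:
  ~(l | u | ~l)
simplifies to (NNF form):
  False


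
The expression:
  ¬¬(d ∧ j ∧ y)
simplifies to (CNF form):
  d ∧ j ∧ y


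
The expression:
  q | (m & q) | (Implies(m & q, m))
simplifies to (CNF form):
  True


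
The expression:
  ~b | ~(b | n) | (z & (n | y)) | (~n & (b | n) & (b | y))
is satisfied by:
  {z: True, n: False, b: False}
  {z: False, n: False, b: False}
  {b: True, z: True, n: False}
  {b: True, z: False, n: False}
  {n: True, z: True, b: False}
  {n: True, z: False, b: False}
  {n: True, b: True, z: True}


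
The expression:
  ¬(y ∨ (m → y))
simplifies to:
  m ∧ ¬y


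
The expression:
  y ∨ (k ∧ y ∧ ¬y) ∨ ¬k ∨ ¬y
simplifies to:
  True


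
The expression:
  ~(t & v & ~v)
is always true.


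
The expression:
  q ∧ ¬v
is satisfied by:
  {q: True, v: False}


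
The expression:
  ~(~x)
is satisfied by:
  {x: True}


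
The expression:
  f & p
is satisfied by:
  {p: True, f: True}


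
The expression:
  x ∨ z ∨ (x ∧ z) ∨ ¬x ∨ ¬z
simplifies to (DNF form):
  True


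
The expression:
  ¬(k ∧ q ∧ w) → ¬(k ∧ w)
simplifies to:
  q ∨ ¬k ∨ ¬w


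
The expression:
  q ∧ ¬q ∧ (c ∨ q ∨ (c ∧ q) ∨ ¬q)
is never true.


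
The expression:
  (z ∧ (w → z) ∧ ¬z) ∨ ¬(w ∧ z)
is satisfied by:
  {w: False, z: False}
  {z: True, w: False}
  {w: True, z: False}


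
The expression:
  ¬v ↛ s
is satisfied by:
  {s: True, v: False}
  {v: False, s: False}
  {v: True, s: True}


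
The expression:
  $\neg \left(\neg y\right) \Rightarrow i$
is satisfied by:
  {i: True, y: False}
  {y: False, i: False}
  {y: True, i: True}


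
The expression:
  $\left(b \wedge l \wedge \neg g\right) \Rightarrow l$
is always true.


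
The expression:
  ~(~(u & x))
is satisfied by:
  {u: True, x: True}


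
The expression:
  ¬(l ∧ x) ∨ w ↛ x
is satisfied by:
  {l: False, x: False}
  {x: True, l: False}
  {l: True, x: False}


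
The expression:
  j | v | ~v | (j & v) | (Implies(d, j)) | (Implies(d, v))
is always true.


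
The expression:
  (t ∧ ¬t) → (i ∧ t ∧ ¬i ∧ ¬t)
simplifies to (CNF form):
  True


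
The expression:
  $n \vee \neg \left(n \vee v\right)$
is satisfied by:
  {n: True, v: False}
  {v: False, n: False}
  {v: True, n: True}


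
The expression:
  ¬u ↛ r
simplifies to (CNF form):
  r ∨ ¬u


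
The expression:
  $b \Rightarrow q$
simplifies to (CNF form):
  $q \vee \neg b$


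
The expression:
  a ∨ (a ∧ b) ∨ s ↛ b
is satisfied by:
  {a: True, s: True, b: False}
  {a: True, b: False, s: False}
  {a: True, s: True, b: True}
  {a: True, b: True, s: False}
  {s: True, b: False, a: False}


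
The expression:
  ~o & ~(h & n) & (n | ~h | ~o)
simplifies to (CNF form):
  ~o & (~h | ~n)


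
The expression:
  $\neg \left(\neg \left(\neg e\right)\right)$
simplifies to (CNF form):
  $\neg e$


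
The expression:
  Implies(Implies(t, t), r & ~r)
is never true.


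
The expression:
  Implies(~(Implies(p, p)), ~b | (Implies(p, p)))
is always true.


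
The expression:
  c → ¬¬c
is always true.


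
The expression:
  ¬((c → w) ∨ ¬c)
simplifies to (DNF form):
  c ∧ ¬w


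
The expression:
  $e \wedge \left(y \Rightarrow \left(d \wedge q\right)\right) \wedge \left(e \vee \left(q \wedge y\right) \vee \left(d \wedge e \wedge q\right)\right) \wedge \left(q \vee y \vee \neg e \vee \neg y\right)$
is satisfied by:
  {e: True, d: True, q: True, y: False}
  {e: True, d: True, q: False, y: False}
  {e: True, q: True, y: False, d: False}
  {e: True, q: False, y: False, d: False}
  {e: True, d: True, y: True, q: True}


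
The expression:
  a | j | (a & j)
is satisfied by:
  {a: True, j: True}
  {a: True, j: False}
  {j: True, a: False}


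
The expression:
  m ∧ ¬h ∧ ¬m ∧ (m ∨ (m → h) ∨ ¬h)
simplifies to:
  False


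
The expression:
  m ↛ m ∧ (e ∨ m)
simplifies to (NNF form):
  False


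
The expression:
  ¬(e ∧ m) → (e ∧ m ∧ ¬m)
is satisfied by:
  {m: True, e: True}


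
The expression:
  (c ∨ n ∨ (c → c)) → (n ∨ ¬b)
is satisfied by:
  {n: True, b: False}
  {b: False, n: False}
  {b: True, n: True}


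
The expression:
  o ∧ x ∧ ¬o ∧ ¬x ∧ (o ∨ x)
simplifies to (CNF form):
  False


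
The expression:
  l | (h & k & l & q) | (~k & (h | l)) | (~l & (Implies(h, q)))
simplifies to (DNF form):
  l | q | ~h | ~k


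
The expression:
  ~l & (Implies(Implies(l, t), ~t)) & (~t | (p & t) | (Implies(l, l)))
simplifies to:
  ~l & ~t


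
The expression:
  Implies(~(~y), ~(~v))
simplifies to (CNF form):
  v | ~y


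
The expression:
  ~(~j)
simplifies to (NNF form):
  j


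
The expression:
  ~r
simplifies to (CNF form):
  ~r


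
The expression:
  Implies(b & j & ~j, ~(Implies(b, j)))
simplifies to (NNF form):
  True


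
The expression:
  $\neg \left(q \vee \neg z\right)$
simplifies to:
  $z \wedge \neg q$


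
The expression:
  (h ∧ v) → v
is always true.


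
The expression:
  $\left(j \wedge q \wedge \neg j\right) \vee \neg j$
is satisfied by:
  {j: False}


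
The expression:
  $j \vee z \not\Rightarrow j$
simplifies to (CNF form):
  $j \vee z$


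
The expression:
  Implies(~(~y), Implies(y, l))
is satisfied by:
  {l: True, y: False}
  {y: False, l: False}
  {y: True, l: True}


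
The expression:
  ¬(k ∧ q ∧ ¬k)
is always true.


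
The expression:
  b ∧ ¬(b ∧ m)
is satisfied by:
  {b: True, m: False}


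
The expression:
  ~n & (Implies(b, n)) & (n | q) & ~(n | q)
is never true.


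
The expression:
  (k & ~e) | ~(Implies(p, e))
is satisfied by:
  {k: True, p: True, e: False}
  {k: True, e: False, p: False}
  {p: True, e: False, k: False}


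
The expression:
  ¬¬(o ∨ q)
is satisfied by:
  {q: True, o: True}
  {q: True, o: False}
  {o: True, q: False}


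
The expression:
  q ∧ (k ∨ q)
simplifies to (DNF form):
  q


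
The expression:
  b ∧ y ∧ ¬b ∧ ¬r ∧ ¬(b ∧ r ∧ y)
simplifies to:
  False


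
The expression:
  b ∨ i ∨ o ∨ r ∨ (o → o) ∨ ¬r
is always true.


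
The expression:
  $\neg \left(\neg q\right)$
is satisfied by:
  {q: True}


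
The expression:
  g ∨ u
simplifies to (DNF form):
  g ∨ u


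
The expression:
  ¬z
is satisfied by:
  {z: False}


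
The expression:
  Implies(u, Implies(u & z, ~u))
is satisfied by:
  {u: False, z: False}
  {z: True, u: False}
  {u: True, z: False}


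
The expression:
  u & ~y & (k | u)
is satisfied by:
  {u: True, y: False}


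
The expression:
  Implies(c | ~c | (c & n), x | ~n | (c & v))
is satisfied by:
  {x: True, c: True, v: True, n: False}
  {x: True, c: True, v: False, n: False}
  {x: True, v: True, c: False, n: False}
  {x: True, v: False, c: False, n: False}
  {c: True, v: True, x: False, n: False}
  {c: True, x: False, v: False, n: False}
  {c: False, v: True, x: False, n: False}
  {c: False, x: False, v: False, n: False}
  {x: True, n: True, c: True, v: True}
  {x: True, n: True, c: True, v: False}
  {x: True, n: True, v: True, c: False}
  {x: True, n: True, v: False, c: False}
  {n: True, c: True, v: True, x: False}


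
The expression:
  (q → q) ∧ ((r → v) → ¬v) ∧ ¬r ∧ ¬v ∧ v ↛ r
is never true.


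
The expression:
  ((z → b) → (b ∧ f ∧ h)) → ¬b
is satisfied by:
  {h: False, b: False, f: False}
  {f: True, h: False, b: False}
  {b: True, h: False, f: False}
  {f: True, b: True, h: False}
  {h: True, f: False, b: False}
  {f: True, h: True, b: False}
  {b: True, h: True, f: False}


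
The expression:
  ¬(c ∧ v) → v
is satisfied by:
  {v: True}


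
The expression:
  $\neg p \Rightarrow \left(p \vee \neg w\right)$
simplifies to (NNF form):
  $p \vee \neg w$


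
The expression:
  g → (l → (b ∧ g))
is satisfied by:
  {b: True, l: False, g: False}
  {l: False, g: False, b: False}
  {g: True, b: True, l: False}
  {g: True, l: False, b: False}
  {b: True, l: True, g: False}
  {l: True, b: False, g: False}
  {g: True, l: True, b: True}


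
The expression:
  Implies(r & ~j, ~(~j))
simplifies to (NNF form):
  j | ~r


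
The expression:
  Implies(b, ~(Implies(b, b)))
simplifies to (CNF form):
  ~b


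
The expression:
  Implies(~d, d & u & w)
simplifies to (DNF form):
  d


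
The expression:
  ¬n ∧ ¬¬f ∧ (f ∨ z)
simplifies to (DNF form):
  f ∧ ¬n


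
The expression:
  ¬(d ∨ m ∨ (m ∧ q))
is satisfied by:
  {d: False, m: False}


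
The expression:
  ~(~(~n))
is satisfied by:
  {n: False}


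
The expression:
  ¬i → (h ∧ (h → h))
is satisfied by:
  {i: True, h: True}
  {i: True, h: False}
  {h: True, i: False}


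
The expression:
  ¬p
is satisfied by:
  {p: False}


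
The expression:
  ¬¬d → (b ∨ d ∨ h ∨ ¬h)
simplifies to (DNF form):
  True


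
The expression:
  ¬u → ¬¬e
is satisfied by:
  {e: True, u: True}
  {e: True, u: False}
  {u: True, e: False}


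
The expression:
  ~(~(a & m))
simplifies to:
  a & m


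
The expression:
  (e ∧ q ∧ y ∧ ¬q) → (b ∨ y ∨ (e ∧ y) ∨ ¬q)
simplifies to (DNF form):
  True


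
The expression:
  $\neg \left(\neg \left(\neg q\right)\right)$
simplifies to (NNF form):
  $\neg q$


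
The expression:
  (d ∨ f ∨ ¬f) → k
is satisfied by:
  {k: True}


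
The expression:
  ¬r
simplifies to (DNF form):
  ¬r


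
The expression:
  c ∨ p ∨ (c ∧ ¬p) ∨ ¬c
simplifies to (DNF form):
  True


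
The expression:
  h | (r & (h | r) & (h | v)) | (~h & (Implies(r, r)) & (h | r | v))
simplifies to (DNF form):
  h | r | v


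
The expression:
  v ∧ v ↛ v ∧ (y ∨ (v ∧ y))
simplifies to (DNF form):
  False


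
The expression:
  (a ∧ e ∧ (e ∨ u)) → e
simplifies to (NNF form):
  True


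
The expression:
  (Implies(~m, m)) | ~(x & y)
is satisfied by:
  {m: True, x: False, y: False}
  {m: False, x: False, y: False}
  {y: True, m: True, x: False}
  {y: True, m: False, x: False}
  {x: True, m: True, y: False}
  {x: True, m: False, y: False}
  {x: True, y: True, m: True}


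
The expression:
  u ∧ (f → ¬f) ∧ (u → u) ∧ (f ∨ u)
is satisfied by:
  {u: True, f: False}


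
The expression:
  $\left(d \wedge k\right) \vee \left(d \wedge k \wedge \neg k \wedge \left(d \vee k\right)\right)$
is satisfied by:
  {d: True, k: True}


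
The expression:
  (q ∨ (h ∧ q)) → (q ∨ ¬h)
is always true.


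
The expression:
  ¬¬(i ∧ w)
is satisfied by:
  {i: True, w: True}


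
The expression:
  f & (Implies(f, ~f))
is never true.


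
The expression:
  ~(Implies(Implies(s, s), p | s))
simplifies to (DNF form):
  ~p & ~s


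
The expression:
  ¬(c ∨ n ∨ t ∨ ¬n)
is never true.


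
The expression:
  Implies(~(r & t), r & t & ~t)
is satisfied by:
  {t: True, r: True}


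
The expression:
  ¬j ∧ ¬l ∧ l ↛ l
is never true.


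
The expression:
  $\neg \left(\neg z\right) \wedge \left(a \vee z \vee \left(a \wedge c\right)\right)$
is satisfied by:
  {z: True}


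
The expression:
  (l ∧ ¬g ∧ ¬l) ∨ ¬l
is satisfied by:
  {l: False}


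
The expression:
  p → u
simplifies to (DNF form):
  u ∨ ¬p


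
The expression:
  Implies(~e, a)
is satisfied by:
  {a: True, e: True}
  {a: True, e: False}
  {e: True, a: False}


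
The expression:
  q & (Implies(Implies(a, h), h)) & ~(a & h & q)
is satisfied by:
  {a: True, q: True, h: False}
  {h: True, q: True, a: False}


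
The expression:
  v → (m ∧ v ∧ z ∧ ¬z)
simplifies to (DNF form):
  ¬v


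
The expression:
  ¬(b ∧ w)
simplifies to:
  ¬b ∨ ¬w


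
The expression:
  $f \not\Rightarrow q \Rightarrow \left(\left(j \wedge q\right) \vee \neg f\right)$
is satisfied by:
  {q: True, f: False}
  {f: False, q: False}
  {f: True, q: True}


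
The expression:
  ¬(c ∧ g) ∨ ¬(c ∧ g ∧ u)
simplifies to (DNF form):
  ¬c ∨ ¬g ∨ ¬u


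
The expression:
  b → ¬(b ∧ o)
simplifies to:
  ¬b ∨ ¬o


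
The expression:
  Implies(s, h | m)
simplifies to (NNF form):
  h | m | ~s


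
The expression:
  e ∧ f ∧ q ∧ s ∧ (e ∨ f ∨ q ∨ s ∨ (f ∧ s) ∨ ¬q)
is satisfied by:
  {f: True, e: True, s: True, q: True}


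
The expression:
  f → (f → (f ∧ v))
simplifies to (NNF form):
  v ∨ ¬f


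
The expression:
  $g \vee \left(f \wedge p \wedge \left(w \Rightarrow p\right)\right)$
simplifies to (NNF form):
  $g \vee \left(f \wedge p\right)$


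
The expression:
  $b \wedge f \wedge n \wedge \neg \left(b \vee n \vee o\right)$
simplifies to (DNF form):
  $\text{False}$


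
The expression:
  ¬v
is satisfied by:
  {v: False}


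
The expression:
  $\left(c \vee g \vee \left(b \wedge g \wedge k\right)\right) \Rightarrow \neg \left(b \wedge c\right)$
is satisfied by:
  {c: False, b: False}
  {b: True, c: False}
  {c: True, b: False}


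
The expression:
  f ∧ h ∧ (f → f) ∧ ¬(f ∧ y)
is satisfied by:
  {h: True, f: True, y: False}


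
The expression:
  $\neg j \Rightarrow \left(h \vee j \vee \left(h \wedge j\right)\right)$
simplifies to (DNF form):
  $h \vee j$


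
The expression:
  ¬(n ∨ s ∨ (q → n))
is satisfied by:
  {q: True, n: False, s: False}


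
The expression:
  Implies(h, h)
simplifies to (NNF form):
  True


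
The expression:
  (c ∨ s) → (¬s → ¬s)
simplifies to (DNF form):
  True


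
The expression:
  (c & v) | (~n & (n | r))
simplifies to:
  (c | r) & (r | v) & (c | ~n) & (v | ~n)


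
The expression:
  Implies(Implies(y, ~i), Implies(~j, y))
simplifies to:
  j | y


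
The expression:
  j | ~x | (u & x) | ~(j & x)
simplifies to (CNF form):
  True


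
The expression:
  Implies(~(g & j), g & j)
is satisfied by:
  {j: True, g: True}


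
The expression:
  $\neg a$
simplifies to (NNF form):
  $\neg a$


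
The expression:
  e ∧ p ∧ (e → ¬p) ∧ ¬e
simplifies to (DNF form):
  False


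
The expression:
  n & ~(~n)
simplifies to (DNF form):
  n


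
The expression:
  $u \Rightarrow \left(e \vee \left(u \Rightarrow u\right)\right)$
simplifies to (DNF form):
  $\text{True}$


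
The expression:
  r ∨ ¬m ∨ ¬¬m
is always true.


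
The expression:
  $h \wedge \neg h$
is never true.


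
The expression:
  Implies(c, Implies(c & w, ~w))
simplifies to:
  ~c | ~w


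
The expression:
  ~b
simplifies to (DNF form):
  ~b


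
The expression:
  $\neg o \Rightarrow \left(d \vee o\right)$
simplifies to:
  $d \vee o$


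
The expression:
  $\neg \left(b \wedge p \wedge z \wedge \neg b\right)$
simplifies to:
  $\text{True}$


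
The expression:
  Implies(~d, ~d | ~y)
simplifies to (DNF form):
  True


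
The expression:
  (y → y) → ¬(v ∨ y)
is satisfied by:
  {v: False, y: False}


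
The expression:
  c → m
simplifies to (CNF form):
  m ∨ ¬c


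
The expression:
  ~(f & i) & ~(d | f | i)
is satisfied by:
  {d: False, i: False, f: False}


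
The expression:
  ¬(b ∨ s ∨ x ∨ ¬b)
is never true.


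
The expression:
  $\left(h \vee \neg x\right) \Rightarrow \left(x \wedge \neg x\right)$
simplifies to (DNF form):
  $x \wedge \neg h$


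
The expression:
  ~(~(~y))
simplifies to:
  ~y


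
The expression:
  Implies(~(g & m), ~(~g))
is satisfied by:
  {g: True}


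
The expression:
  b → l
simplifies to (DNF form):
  l ∨ ¬b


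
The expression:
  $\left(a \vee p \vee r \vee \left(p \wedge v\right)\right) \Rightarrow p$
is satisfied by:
  {p: True, r: False, a: False}
  {a: True, p: True, r: False}
  {p: True, r: True, a: False}
  {a: True, p: True, r: True}
  {a: False, r: False, p: False}


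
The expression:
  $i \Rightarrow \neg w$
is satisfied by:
  {w: False, i: False}
  {i: True, w: False}
  {w: True, i: False}
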